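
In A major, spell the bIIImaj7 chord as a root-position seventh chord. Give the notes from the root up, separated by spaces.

C E G B

The root of bIIImaj7 is the lowered 3rd degree: C# becomes C. Stacking thirds in A minor on C gives C–E–G–B.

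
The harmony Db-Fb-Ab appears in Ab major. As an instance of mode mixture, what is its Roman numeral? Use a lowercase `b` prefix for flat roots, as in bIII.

iv

Db is scale degree 4 in Ab major. Diatonically Ab major has Db (IV) on that degree; Db–Fb–Ab is instead the minor chord native to Ab minor, so it takes the label iv.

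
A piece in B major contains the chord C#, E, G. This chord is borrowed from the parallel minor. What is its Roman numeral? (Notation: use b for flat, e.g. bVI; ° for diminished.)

C# is scale degree 2 in B major. C#–E–G is a diminished chord — the form found in B minor, not the diatonic ii (C#m). Borrowed into B major it is written ii°.

ii°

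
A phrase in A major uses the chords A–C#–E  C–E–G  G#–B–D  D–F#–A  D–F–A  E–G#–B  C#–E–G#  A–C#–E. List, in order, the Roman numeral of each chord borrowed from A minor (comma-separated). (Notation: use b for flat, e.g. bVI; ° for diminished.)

The diatonic triads in A major are A, Bm, C#m, D, E, F#m, G#dim. Of the given chords, A–C#–E = A, G#–B–D = G#dim, D–F#–A = D, E–G#–B = E and C#–E–G# = C#m are diatonic. C–E–G is not: scale degree 3 in A major carries C#m (iii). In A minor the chord on that degree is C, so here it functions as bIII, borrowed from the parallel minor. But D–F–A is foreign: the diatonic IV on degree 4 is D, whereas Dm comes from A minor. It is labeled iv.

bIII, iv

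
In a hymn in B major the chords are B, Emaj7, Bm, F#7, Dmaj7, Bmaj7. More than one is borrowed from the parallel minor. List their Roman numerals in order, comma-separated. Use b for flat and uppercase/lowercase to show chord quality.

i, bIIImaj7

The diatonic triads in B major are B, C#m, D#m, E, F#, G#m, A#dim. Of the given chords, B, Emaj7, F#7 and Bmaj7 are diatonic. Bm (B–D–F#) is not: scale degree 1 in B major carries B (I). In B minor the chord on that degree is Bm, so here it functions as i, borrowed from the parallel minor. Dmaj7 (D–F#–A–C#) doesn't fit — on degree 3 B major would have D#m (iii). Dmaj7 is the degree-3 chord of B minor, so it is the borrowed bIIImaj7.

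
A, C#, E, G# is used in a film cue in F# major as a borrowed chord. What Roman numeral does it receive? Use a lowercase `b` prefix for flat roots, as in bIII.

bIIImaj7

In F# major scale degree 3 is A#; A is its lowered form, from F# minor. Diatonically F# major has A#m (iii) on that degree; A–C#–E–G# is instead the major-seventh chord native to F# minor, so it takes the label bIIImaj7.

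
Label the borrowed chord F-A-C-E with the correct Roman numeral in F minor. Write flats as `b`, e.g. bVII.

Imaj7

F is scale degree 1 in F minor. F–A–C–E is a major-seventh chord — the form found in F major, not the diatonic i (Fm). Borrowed into F minor it is written Imaj7.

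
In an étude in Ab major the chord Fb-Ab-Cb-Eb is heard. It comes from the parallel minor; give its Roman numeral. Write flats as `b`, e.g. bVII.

In Ab major scale degree 6 is F; Fb is its lowered form, from Ab minor. The diatonic chord on degree 6 would be Fm (vi), but Fb–Ab–Cb–Eb is the major-seventh chord from Ab minor. As a borrowed chord it is labeled bVImaj7.

bVImaj7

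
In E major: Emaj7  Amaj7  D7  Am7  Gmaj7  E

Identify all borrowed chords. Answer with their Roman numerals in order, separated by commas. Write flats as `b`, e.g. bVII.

The diatonic triads in E major are E, F#m, G#m, A, B, C#m, D#dim. Of the given chords, Emaj7, Amaj7 and E are diatonic. But D7 (D–F#–A–C) is foreign: the diatonic vii° on degree 7 is D#dim, whereas D7 comes from E minor. It is labeled bVII7. Am7 (A–C–E–G) is not: scale degree 4 in E major carries A (IV). In E minor the chord on that degree is Am7, so here it functions as iv7, borrowed from the parallel minor. Gmaj7 (G–B–D–F#) doesn't fit — on degree 3 E major would have G#m (iii). Gmaj7 is the degree-3 chord of E minor, so it is the borrowed bIIImaj7.

bVII7, iv7, bIIImaj7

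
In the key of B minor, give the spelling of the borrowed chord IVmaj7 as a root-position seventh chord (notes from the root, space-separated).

E G# B D#

The root, E, is scale degree 4 — the same note in B minor and B major; only the chord quality changes. In B major the chord on E is E–G#–B–D#.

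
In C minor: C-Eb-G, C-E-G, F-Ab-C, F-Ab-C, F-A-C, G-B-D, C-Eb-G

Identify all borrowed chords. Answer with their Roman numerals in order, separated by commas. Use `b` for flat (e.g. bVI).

In C minor (with V from harmonic minor) the diatonic chords are Cm, Ddim, Eb, Fm, G, Ab, Bb. C–Eb–G = Cm, F–Ab–C = Fm and G–B–D = G are all diatonic. C–E–G doesn't fit — on degree 1 C minor would have Cm (i). C is the degree-1 chord of C major, so it is the borrowed I. F–A–C doesn't fit — on degree 4 C minor would have Fm (iv). F is the degree-4 chord of C major, so it is the borrowed IV.

I, IV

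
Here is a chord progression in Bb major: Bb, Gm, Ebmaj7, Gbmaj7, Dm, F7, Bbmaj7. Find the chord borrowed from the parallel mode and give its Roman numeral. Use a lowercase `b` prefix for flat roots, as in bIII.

In Bb major the diatonic chords are Bb, Cm, Dm, Eb, F, Gm, Adim. Bb, Gm, Ebmaj7, Dm, F7 and Bbmaj7 are all diatonic. Gbmaj7 (Gb–Bb–Db–F) doesn't fit — on degree 6 Bb major would have Gm (vi). Gbmaj7 is the degree-6 chord of Bb minor, so it is the borrowed bVImaj7.

bVImaj7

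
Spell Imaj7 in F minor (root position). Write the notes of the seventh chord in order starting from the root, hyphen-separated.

F-A-C-E

Imaj7 is built on scale degree 1, which is F in both F minor and its parallel. Building the major-seventh chord from the parallel major on F: F–A–C–E.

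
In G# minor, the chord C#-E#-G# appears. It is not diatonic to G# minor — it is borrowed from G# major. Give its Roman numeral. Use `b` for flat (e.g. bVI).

IV

The root C# is the diatonic 4th degree of G# minor; the borrowing shows in the chord quality. Diatonically G# minor has C#m (iv) on that degree; C#–E#–G# is instead the major chord native to G# major, so it takes the label IV.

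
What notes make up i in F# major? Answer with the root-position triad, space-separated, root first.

F# A C#

The root, F#, is scale degree 1 — the same note in F# major and F# minor; only the chord quality changes. Stacking thirds in F# minor on F# gives F#–A–C#.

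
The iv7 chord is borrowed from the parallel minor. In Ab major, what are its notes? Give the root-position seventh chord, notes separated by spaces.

iv7 is built on scale degree 4, which is Db in both Ab major and its parallel. Stacking thirds in Ab minor on Db gives Db–Fb–Ab–Cb.

Db Fb Ab Cb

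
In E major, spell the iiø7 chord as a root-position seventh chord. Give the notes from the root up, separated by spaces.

The root, F#, is scale degree 2 — the same note in E major and E minor; only the chord quality changes. Stacking thirds in E minor on F# gives F#–A–C–E.

F# A C E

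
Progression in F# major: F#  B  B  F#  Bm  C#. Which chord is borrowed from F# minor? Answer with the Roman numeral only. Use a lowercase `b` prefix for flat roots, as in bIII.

iv

The diatonic triads in F# major are F#, G#m, A#m, B, C#, D#m, E#dim. Of the given chords, F#, B and C# are diatonic. But Bm (B–D–F#) is foreign: the diatonic IV on degree 4 is B, whereas Bm comes from F# minor. It is labeled iv.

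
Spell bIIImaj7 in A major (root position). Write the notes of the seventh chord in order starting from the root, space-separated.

The root of bIIImaj7 is the lowered 3rd degree: C# becomes C. Stacking thirds in A minor on C gives C–E–G–B.

C E G B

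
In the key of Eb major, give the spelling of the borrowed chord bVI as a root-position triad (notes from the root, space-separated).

Cb Eb Gb

The root of bVI is the lowered 6th degree: C becomes Cb. In Eb minor the chord on Cb is Cb–Eb–Gb.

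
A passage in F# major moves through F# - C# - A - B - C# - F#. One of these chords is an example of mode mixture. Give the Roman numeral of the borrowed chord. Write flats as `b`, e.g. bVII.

In F# major the diatonic chords are F#, G#m, A#m, B, C#, D#m, E#dim. Of the given chords, F#, C# and B are diatonic. A (A–C#–E) is not: scale degree 3 in F# major carries A#m (iii). In F# minor the chord on that degree is A, so here it functions as bIII, borrowed from the parallel minor.

bIII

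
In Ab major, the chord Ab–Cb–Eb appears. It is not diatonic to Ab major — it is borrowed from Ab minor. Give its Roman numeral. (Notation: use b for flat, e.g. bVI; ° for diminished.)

Ab is scale degree 1 in Ab major. Diatonically Ab major has Ab (I) on that degree; Ab–Cb–Eb is instead the minor chord native to Ab minor, so it takes the label i.

i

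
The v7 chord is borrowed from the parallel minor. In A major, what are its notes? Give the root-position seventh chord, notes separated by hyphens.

E-G-B-D

v7 is built on scale degree 5, which is E in both A major and its parallel. Building the minor-seventh chord from the parallel minor on E: E–G–B–D.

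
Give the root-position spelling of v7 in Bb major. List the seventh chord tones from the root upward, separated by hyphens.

F-Ab-C-Eb

The root, F, is scale degree 5 — the same note in Bb major and Bb minor; only the chord quality changes. In Bb minor the chord on F is F–Ab–C–Eb.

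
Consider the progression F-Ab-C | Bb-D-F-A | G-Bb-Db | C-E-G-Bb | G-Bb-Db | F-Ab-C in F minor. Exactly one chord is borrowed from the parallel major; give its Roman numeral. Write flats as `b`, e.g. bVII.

IVmaj7

In F minor (with V from harmonic minor) the diatonic chords are Fm, Gdim, Ab, Bbm, C, Db, Eb. Of the given chords, F–Ab–C = Fm, G–Bb–Db = Gdim and C–E–G–Bb = C7 are diatonic. But Bb–D–F–A is foreign: the diatonic iv on degree 4 is Bbm, whereas Bbmaj7 comes from F major. It is labeled IVmaj7.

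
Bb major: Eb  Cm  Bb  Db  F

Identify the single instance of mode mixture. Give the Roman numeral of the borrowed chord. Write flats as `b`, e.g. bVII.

The diatonic triads in Bb major are Bb, Cm, Dm, Eb, F, Gm, Adim. Of the given chords, Eb, Cm, Bb and F are diatonic. But Db (Db–F–Ab) is foreign: the diatonic iii on degree 3 is Dm, whereas Db comes from Bb minor. It is labeled bIII.

bIII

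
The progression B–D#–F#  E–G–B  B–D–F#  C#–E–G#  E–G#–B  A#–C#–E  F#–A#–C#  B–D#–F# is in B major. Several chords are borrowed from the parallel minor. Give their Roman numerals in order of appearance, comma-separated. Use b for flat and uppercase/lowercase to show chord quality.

iv, i

B major has the diatonic set B, C#m, D#m, E, F#, G#m, A#dim. B–D#–F# = B, C#–E–G# = C#m, E–G#–B = E, A#–C#–E = A#dim and F#–A#–C# = F# are all diatonic. But E–G–B is foreign: the diatonic IV on degree 4 is E, whereas Em comes from B minor. It is labeled iv. B–D–F# doesn't fit — on degree 1 B major would have B (I). Bm is the degree-1 chord of B minor, so it is the borrowed i.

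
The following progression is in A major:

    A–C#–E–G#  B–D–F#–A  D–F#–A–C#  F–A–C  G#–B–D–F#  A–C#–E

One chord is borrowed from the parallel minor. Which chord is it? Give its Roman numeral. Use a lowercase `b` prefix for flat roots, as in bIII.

bVI

In A major the diatonic chords are A, Bm, C#m, D, E, F#m, G#dim. Of the given chords, A–C#–E–G# = Amaj7, B–D–F#–A = Bm7, D–F#–A–C# = Dmaj7, G#–B–D–F# = G#m7b5 and A–C#–E = A are diatonic. F–A–C is not: scale degree 6 in A major carries F#m (vi). In A minor the chord on that degree is F, so here it functions as bVI, borrowed from the parallel minor.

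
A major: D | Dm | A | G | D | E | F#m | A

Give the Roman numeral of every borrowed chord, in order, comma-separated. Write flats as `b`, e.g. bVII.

In A major the diatonic chords are A, Bm, C#m, D, E, F#m, G#dim. Of the given chords, D, A, E and F#m are diatonic. Dm (D–F–A) doesn't fit — on degree 4 A major would have D (IV). Dm is the degree-4 chord of A minor, so it is the borrowed iv. G (G–B–D) is not: scale degree 7 in A major carries G#dim (vii°). In A minor the chord on that degree is G, so here it functions as bVII, borrowed from the parallel minor.

iv, bVII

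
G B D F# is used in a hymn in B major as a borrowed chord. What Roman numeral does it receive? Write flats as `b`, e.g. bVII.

bVImaj7

G is the lowered form of scale degree 6 in B major (the diatonic degree 6 is G#). G–B–D–F# is a major-seventh chord — the form found in B minor, not the diatonic vi (G#m). Borrowed into B major it is written bVImaj7.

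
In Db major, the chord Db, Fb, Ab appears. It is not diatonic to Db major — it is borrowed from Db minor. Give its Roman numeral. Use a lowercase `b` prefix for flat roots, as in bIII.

i

The root Db is the diatonic 1st degree of Db major; the borrowing shows in the chord quality. Db–Fb–Ab is a minor chord — the form found in Db minor, not the diatonic I (Db). Borrowed into Db major it is written i.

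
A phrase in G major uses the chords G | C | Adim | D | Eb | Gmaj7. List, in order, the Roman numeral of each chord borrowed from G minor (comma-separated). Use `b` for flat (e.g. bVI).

In G major the diatonic chords are G, Am, Bm, C, D, Em, F#dim. Of the given chords, G, C, D and Gmaj7 are diatonic. But Adim (A–C–Eb) is foreign: the diatonic ii on degree 2 is Am, whereas Adim comes from G minor. It is labeled ii°. But Eb (Eb–G–Bb) is foreign: the diatonic vi on degree 6 is Em, whereas Eb comes from G minor. It is labeled bVI.

ii°, bVI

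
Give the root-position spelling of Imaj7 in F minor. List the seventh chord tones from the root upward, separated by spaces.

The root, F, is scale degree 1 — the same note in F minor and F major; only the chord quality changes. Building the major-seventh chord from the parallel major on F: F–A–C–E.

F A C E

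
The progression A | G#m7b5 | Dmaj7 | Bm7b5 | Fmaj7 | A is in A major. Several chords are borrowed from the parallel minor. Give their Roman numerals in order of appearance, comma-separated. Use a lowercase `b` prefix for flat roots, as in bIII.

iiø7, bVImaj7

The diatonic triads in A major are A, Bm, C#m, D, E, F#m, G#dim. A, G#m7b5 and Dmaj7 all belong to that set. Bm7b5 (B–D–F–A) doesn't fit — on degree 2 A major would have Bm (ii). Bm7b5 is the degree-2 chord of A minor, so it is the borrowed iiø7. But Fmaj7 (F–A–C–E) is foreign: the diatonic vi on degree 6 is F#m, whereas Fmaj7 comes from A minor. It is labeled bVImaj7.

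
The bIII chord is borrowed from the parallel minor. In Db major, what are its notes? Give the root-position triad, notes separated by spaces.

Scale degree 3 in Db major is F. bIII uses the lowered form, Fb, taken from Db minor. Building the major chord from the parallel minor on Fb: Fb–Ab–Cb.

Fb Ab Cb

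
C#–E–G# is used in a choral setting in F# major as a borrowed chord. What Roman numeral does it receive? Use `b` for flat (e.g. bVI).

C# is scale degree 5 in F# major. C#–E–G# is a minor chord — the form found in F# minor, not the diatonic V (C#). Borrowed into F# major it is written v.

v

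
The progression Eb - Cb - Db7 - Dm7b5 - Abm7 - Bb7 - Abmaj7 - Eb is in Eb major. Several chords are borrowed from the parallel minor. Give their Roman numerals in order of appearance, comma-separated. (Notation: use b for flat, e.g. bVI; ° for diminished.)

bVI, bVII7, iv7

In Eb major the diatonic chords are Eb, Fm, Gm, Ab, Bb, Cm, Ddim. Of the given chords, Eb, Dm7b5, Bb7 and Abmaj7 are diatonic. Cb (Cb–Eb–Gb) doesn't fit — on degree 6 Eb major would have Cm (vi). Cb is the degree-6 chord of Eb minor, so it is the borrowed bVI. Db7 (Db–F–Ab–Cb) doesn't fit — on degree 7 Eb major would have Ddim (vii°). Db7 is the degree-7 chord of Eb minor, so it is the borrowed bVII7. Abm7 (Ab–Cb–Eb–Gb) is not: scale degree 4 in Eb major carries Ab (IV). In Eb minor the chord on that degree is Abm7, so here it functions as iv7, borrowed from the parallel minor.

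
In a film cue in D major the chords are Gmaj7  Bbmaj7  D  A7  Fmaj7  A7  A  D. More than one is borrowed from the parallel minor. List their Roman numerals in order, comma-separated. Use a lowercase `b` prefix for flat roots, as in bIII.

In D major the diatonic chords are D, Em, F#m, G, A, Bm, C#dim. Of the given chords, Gmaj7, D, A7 and A are diatonic. But Bbmaj7 (Bb–D–F–A) is foreign: the diatonic vi on degree 6 is Bm, whereas Bbmaj7 comes from D minor. It is labeled bVImaj7. But Fmaj7 (F–A–C–E) is foreign: the diatonic iii on degree 3 is F#m, whereas Fmaj7 comes from D minor. It is labeled bIIImaj7.

bVImaj7, bIIImaj7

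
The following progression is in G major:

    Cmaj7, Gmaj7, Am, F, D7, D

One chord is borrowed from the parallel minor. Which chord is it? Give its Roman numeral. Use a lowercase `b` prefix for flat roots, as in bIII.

bVII

In G major the diatonic chords are G, Am, Bm, C, D, Em, F#dim. Cmaj7, Gmaj7, Am, D7 and D all belong to that set. F (F–A–C) doesn't fit — on degree 7 G major would have F#dim (vii°). F is the degree-7 chord of G minor, so it is the borrowed bVII.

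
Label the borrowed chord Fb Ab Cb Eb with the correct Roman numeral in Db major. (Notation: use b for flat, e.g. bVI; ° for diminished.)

The root Fb is the lowered 3rd scale degree — diatonically Db major has F there. Diatonically Db major has Fm (iii) on that degree; Fb–Ab–Cb–Eb is instead the major-seventh chord native to Db minor, so it takes the label bIIImaj7.

bIIImaj7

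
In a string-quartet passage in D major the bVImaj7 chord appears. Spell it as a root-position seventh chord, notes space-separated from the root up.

Bb D F A

bVImaj7 is built on the lowered scale degree 6. In D major degree 6 is B; lowered it becomes Bb. Building the major-seventh chord from the parallel minor on Bb: Bb–D–F–A.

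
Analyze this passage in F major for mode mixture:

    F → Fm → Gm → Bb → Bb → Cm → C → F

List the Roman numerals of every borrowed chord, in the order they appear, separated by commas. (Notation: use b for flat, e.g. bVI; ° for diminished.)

In F major the diatonic chords are F, Gm, Am, Bb, C, Dm, Edim. F, Gm, Bb and C all belong to that set. But Fm (F–Ab–C) is foreign: the diatonic I on degree 1 is F, whereas Fm comes from F minor. It is labeled i. But Cm (C–Eb–G) is foreign: the diatonic V on degree 5 is C, whereas Cm comes from F minor. It is labeled v.

i, v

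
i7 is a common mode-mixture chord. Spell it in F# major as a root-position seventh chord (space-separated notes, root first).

F# A C# E

The root, F#, is scale degree 1 — the same note in F# major and F# minor; only the chord quality changes. Building the minor-seventh chord from the parallel minor on F#: F#–A–C#–E.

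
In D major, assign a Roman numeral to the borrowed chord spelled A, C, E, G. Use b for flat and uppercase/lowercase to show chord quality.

v7

The root A is the diatonic 5th degree of D major; the borrowing shows in the chord quality. Diatonically D major has A (V) on that degree; A–C–E–G is instead the minor-seventh chord native to D minor, so it takes the label v7.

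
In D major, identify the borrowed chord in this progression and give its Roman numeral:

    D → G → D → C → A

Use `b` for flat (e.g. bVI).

bVII

In D major the diatonic chords are D, Em, F#m, G, A, Bm, C#dim. D, G and A are all diatonic. But C (C–E–G) is foreign: the diatonic vii° on degree 7 is C#dim, whereas C comes from D minor. It is labeled bVII.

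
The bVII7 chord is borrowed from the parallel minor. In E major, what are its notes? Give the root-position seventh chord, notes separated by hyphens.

D-F#-A-C

Scale degree 7 in E major is D#. bVII7 uses the lowered form, D, taken from E minor. Stacking thirds in E minor on D gives D–F#–A–C.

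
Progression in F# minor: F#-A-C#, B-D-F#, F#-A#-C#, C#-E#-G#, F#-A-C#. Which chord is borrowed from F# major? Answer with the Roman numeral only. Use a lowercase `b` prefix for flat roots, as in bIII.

I

In F# minor (with V from harmonic minor) the diatonic chords are F#m, G#dim, A, Bm, C#, D, E. F#–A–C# = F#m, B–D–F# = Bm and C#–E#–G# = C# are all diatonic. F#–A#–C# is not: scale degree 1 in F# minor carries F#m (i). In F# major the chord on that degree is F#, so here it functions as I, borrowed from the parallel major.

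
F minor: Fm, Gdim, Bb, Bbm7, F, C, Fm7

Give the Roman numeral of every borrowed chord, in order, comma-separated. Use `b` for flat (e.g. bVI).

IV, I

F minor has the diatonic set Fm, Gdim, Ab, Bbm, C, Db, Eb (with V from harmonic minor). Of the given chords, Fm, Gdim, Bbm7, C and Fm7 are diatonic. Bb (Bb–D–F) is not: scale degree 4 in F minor carries Bbm (iv). In F major the chord on that degree is Bb, so here it functions as IV, borrowed from the parallel major. F (F–A–C) is not: scale degree 1 in F minor carries Fm (i). In F major the chord on that degree is F, so here it functions as I, borrowed from the parallel major.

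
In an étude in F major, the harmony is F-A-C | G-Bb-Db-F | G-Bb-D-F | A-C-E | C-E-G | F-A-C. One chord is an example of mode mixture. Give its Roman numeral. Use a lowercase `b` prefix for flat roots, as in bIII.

iiø7

In F major the diatonic chords are F, Gm, Am, Bb, C, Dm, Edim. F–A–C = F, G–Bb–D–F = Gm7, A–C–E = Am and C–E–G = C are all diatonic. G–Bb–Db–F is not: scale degree 2 in F major carries Gm (ii). In F minor the chord on that degree is Gm7b5, so here it functions as iiø7, borrowed from the parallel minor.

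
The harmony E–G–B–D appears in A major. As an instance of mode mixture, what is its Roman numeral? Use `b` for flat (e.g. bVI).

v7

E is scale degree 5 in A major. Diatonically A major has E (V) on that degree; E–G–B–D is instead the minor-seventh chord native to A minor, so it takes the label v7.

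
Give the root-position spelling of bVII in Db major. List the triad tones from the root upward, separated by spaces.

Cb Eb Gb

bVII is built on the lowered scale degree 7. In Db major degree 7 is C; lowered it becomes Cb. In Db minor the chord on Cb is Cb–Eb–Gb.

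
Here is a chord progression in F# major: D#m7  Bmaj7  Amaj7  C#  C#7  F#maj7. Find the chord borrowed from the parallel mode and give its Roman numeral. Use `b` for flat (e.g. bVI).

bIIImaj7

The diatonic triads in F# major are F#, G#m, A#m, B, C#, D#m, E#dim. D#m7, Bmaj7, C#, C#7 and F#maj7 all belong to that set. Amaj7 (A–C#–E–G#) doesn't fit — on degree 3 F# major would have A#m (iii). Amaj7 is the degree-3 chord of F# minor, so it is the borrowed bIIImaj7.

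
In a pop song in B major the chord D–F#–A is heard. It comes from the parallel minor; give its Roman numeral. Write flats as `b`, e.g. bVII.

The root D is the lowered 3rd scale degree — diatonically B major has D# there. D–F#–A is a major chord — the form found in B minor, not the diatonic iii (D#m). Borrowed into B major it is written bIII.

bIII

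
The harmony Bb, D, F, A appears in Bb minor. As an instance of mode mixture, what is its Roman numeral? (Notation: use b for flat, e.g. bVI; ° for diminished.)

Bb is scale degree 1 in Bb minor. Bb–D–F–A is a major-seventh chord — the form found in Bb major, not the diatonic i (Bbm). Borrowed into Bb minor it is written Imaj7.

Imaj7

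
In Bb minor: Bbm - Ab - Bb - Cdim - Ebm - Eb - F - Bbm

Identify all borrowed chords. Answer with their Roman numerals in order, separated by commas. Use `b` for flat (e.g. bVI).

In Bb minor (with V from harmonic minor) the diatonic chords are Bbm, Cdim, Db, Ebm, F, Gb, Ab. Bbm, Ab, Cdim, Ebm and F all belong to that set. But Bb (Bb–D–F) is foreign: the diatonic i on degree 1 is Bbm, whereas Bb comes from Bb major. It is labeled I. But Eb (Eb–G–Bb) is foreign: the diatonic iv on degree 4 is Ebm, whereas Eb comes from Bb major. It is labeled IV.

I, IV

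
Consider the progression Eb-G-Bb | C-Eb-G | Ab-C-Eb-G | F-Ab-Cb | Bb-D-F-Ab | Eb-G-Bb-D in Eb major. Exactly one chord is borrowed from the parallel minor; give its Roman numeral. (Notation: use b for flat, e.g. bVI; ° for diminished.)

In Eb major the diatonic chords are Eb, Fm, Gm, Ab, Bb, Cm, Ddim. Of the given chords, Eb–G–Bb = Eb, C–Eb–G = Cm, Ab–C–Eb–G = Abmaj7, Bb–D–F–Ab = Bb7 and Eb–G–Bb–D = Ebmaj7 are diatonic. F–Ab–Cb is not: scale degree 2 in Eb major carries Fm (ii). In Eb minor the chord on that degree is Fdim, so here it functions as ii°, borrowed from the parallel minor.

ii°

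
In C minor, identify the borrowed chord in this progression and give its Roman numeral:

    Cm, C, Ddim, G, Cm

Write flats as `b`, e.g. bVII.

I

C minor has the diatonic set Cm, Ddim, Eb, Fm, G, Ab, Bb (with V from harmonic minor). Cm, Ddim and G all belong to that set. C (C–E–G) doesn't fit — on degree 1 C minor would have Cm (i). C is the degree-1 chord of C major, so it is the borrowed I.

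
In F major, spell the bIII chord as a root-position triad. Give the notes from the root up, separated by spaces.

The root of bIII is the lowered 3rd degree: A becomes Ab. Stacking thirds in F minor on Ab gives Ab–C–Eb.

Ab C Eb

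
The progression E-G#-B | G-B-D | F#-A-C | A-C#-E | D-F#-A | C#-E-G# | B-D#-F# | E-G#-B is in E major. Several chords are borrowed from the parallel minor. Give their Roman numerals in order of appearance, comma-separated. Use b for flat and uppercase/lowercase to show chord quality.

bIII, ii°, bVII

E major has the diatonic set E, F#m, G#m, A, B, C#m, D#dim. Of the given chords, E–G#–B = E, A–C#–E = A, C#–E–G# = C#m and B–D#–F# = B are diatonic. G–B–D doesn't fit — on degree 3 E major would have G#m (iii). G is the degree-3 chord of E minor, so it is the borrowed bIII. But F#–A–C is foreign: the diatonic ii on degree 2 is F#m, whereas F#dim comes from E minor. It is labeled ii°. D–F#–A doesn't fit — on degree 7 E major would have D#dim (vii°). D is the degree-7 chord of E minor, so it is the borrowed bVII.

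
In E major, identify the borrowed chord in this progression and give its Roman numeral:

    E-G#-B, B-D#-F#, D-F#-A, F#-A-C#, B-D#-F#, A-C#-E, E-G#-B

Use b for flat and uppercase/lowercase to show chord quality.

bVII

In E major the diatonic chords are E, F#m, G#m, A, B, C#m, D#dim. E–G#–B = E, B–D#–F# = B, F#–A–C# = F#m and A–C#–E = A are all diatonic. But D–F#–A is foreign: the diatonic vii° on degree 7 is D#dim, whereas D comes from E minor. It is labeled bVII.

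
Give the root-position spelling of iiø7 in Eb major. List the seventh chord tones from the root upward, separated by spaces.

F Ab Cb Eb

iiø7 is built on scale degree 2, which is F in both Eb major and its parallel. In Eb minor the chord on F is F–Ab–Cb–Eb.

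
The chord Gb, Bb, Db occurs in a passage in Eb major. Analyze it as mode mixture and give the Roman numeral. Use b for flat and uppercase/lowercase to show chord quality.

Gb is the lowered form of scale degree 3 in Eb major (the diatonic degree 3 is G). The diatonic chord on degree 3 would be Gm (iii), but Gb–Bb–Db is the major chord from Eb minor. As a borrowed chord it is labeled bIII.

bIII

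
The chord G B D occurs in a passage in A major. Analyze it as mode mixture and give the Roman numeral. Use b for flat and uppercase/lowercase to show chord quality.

G is the lowered form of scale degree 7 in A major (the diatonic degree 7 is G#). The diatonic chord on degree 7 would be G#dim (vii°), but G–B–D is the major chord from A minor. As a borrowed chord it is labeled bVII.

bVII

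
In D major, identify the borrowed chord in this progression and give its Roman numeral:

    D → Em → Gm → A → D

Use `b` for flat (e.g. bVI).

The diatonic triads in D major are D, Em, F#m, G, A, Bm, C#dim. Of the given chords, D, Em and A are diatonic. Gm (G–Bb–D) is not: scale degree 4 in D major carries G (IV). In D minor the chord on that degree is Gm, so here it functions as iv, borrowed from the parallel minor.

iv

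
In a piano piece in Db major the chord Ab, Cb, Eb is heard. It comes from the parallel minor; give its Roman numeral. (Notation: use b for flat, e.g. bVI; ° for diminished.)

Ab is scale degree 5 in Db major. The diatonic chord on degree 5 would be Ab (V), but Ab–Cb–Eb is the minor chord from Db minor. As a borrowed chord it is labeled v.

v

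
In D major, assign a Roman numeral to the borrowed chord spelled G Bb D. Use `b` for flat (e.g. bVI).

G is scale degree 4 in D major. Diatonically D major has G (IV) on that degree; G–Bb–D is instead the minor chord native to D minor, so it takes the label iv.

iv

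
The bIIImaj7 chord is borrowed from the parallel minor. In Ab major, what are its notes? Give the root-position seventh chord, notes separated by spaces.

Cb Eb Gb Bb

bIIImaj7 is built on the lowered scale degree 3. In Ab major degree 3 is C; lowered it becomes Cb. In Ab minor the chord on Cb is Cb–Eb–Gb–Bb.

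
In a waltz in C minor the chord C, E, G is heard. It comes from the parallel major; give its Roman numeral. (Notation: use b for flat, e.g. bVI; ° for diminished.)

I

C is scale degree 1 in C minor. Diatonically C minor has Cm (i) on that degree; C–E–G is instead the major chord native to C major, so it takes the label I.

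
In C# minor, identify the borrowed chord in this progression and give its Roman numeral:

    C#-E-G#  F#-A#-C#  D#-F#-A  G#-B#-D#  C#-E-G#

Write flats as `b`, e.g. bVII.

IV

The diatonic triads in C# minor (with V from harmonic minor) are C#m, D#dim, E, F#m, G#, A, B. C#–E–G# = C#m, D#–F#–A = D#dim and G#–B#–D# = G# are all diatonic. F#–A#–C# is not: scale degree 4 in C# minor carries F#m (iv). In C# major the chord on that degree is F#, so here it functions as IV, borrowed from the parallel major.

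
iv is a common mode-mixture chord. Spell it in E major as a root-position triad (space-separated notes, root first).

The root, A, is scale degree 4 — the same note in E major and E minor; only the chord quality changes. Stacking thirds in E minor on A gives A–C–E.

A C E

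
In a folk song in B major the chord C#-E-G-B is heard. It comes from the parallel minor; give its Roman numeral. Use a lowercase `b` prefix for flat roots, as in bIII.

The root C# is the diatonic 2nd degree of B major; the borrowing shows in the chord quality. Diatonically B major has C#m (ii) on that degree; C#–E–G–B is instead the half-diminished-seventh chord native to B minor, so it takes the label iiø7.

iiø7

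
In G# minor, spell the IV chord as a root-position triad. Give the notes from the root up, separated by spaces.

IV is built on scale degree 4, which is C# in both G# minor and its parallel. Building the major chord from the parallel major on C#: C#–E#–G#.

C# E# G#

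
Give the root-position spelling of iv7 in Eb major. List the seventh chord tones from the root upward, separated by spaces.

Ab Cb Eb Gb

The root, Ab, is scale degree 4 — the same note in Eb major and Eb minor; only the chord quality changes. Building the minor-seventh chord from the parallel minor on Ab: Ab–Cb–Eb–Gb.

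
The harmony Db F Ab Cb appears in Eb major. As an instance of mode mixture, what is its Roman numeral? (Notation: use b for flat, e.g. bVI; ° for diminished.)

Db is the lowered form of scale degree 7 in Eb major (the diatonic degree 7 is D). Diatonically Eb major has Ddim (vii°) on that degree; Db–F–Ab–Cb is instead the dominant-seventh chord native to Eb minor, so it takes the label bVII7.

bVII7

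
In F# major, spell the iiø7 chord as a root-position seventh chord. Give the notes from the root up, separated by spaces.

G# B D F#

The root, G#, is scale degree 2 — the same note in F# major and F# minor; only the chord quality changes. Stacking thirds in F# minor on G# gives G#–B–D–F#.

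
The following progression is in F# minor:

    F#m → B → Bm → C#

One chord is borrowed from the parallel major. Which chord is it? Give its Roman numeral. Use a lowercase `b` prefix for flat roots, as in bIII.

The diatonic triads in F# minor (with V from harmonic minor) are F#m, G#dim, A, Bm, C#, D, E. Of the given chords, F#m, Bm and C# are diatonic. B (B–D#–F#) is not: scale degree 4 in F# minor carries Bm (iv). In F# major the chord on that degree is B, so here it functions as IV, borrowed from the parallel major.

IV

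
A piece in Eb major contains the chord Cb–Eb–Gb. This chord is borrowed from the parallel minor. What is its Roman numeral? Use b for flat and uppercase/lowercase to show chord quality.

bVI

In Eb major scale degree 6 is C; Cb is its lowered form, from Eb minor. The diatonic chord on degree 6 would be Cm (vi), but Cb–Eb–Gb is the major chord from Eb minor. As a borrowed chord it is labeled bVI.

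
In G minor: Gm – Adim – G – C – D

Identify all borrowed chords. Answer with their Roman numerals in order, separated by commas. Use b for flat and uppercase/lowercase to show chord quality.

I, IV

G minor has the diatonic set Gm, Adim, Bb, Cm, D, Eb, F (with V from harmonic minor). Gm, Adim and D are all diatonic. But G (G–B–D) is foreign: the diatonic i on degree 1 is Gm, whereas G comes from G major. It is labeled I. C (C–E–G) is not: scale degree 4 in G minor carries Cm (iv). In G major the chord on that degree is C, so here it functions as IV, borrowed from the parallel major.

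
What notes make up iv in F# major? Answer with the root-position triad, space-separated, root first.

The root, B, is scale degree 4 — the same note in F# major and F# minor; only the chord quality changes. Building the minor chord from the parallel minor on B: B–D–F#.

B D F#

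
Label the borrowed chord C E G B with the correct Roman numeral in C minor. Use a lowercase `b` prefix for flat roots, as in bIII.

Imaj7

The root C is the diatonic 1st degree of C minor; the borrowing shows in the chord quality. The diatonic chord on degree 1 would be Cm (i), but C–E–G–B is the major-seventh chord from C major. As a borrowed chord it is labeled Imaj7.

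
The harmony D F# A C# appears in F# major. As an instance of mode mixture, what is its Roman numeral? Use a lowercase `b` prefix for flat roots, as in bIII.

bVImaj7

The root D is the lowered 6th scale degree — diatonically F# major has D# there. D–F#–A–C# is a major-seventh chord — the form found in F# minor, not the diatonic vi (D#m). Borrowed into F# major it is written bVImaj7.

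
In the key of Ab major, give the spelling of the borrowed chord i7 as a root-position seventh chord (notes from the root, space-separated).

Ab Cb Eb Gb

i7 is built on scale degree 1, which is Ab in both Ab major and its parallel. Building the minor-seventh chord from the parallel minor on Ab: Ab–Cb–Eb–Gb.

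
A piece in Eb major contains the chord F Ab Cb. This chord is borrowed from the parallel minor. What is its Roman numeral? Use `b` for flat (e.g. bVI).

ii°

F is scale degree 2 in Eb major. Diatonically Eb major has Fm (ii) on that degree; F–Ab–Cb is instead the diminished chord native to Eb minor, so it takes the label ii°.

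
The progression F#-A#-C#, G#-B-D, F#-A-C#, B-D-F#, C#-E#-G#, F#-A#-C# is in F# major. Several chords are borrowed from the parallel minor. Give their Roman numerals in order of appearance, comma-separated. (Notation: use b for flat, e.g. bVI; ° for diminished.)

In F# major the diatonic chords are F#, G#m, A#m, B, C#, D#m, E#dim. F#–A#–C# = F# and C#–E#–G# = C# both belong to that set. G#–B–D doesn't fit — on degree 2 F# major would have G#m (ii). G#dim is the degree-2 chord of F# minor, so it is the borrowed ii°. But F#–A–C# is foreign: the diatonic I on degree 1 is F#, whereas F#m comes from F# minor. It is labeled i. But B–D–F# is foreign: the diatonic IV on degree 4 is B, whereas Bm comes from F# minor. It is labeled iv.

ii°, i, iv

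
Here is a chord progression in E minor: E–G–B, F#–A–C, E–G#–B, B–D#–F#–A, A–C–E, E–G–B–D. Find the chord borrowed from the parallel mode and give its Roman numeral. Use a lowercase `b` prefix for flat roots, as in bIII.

E minor has the diatonic set Em, F#dim, G, Am, B, C, D (with V from harmonic minor). E–G–B = Em, F#–A–C = F#dim, B–D#–F#–A = B7, A–C–E = Am and E–G–B–D = Em7 are all diatonic. E–G#–B is not: scale degree 1 in E minor carries Em (i). In E major the chord on that degree is E, so here it functions as I, borrowed from the parallel major.

I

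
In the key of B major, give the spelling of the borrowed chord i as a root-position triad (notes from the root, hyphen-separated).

B-D-F#

The root, B, is scale degree 1 — the same note in B major and B minor; only the chord quality changes. Stacking thirds in B minor on B gives B–D–F#.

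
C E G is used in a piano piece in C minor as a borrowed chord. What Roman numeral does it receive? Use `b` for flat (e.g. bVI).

The root C is the diatonic 1st degree of C minor; the borrowing shows in the chord quality. C–E–G is a major chord — the form found in C major, not the diatonic i (Cm). Borrowed into C minor it is written I.

I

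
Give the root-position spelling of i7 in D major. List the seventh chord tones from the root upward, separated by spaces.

D F A C

The root, D, is scale degree 1 — the same note in D major and D minor; only the chord quality changes. Building the minor-seventh chord from the parallel minor on D: D–F–A–C.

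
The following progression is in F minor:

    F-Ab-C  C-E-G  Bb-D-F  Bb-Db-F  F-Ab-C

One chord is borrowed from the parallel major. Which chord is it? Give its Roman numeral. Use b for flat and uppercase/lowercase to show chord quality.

IV

F minor has the diatonic set Fm, Gdim, Ab, Bbm, C, Db, Eb (with V from harmonic minor). F–Ab–C = Fm, C–E–G = C and Bb–Db–F = Bbm all belong to that set. Bb–D–F is not: scale degree 4 in F minor carries Bbm (iv). In F major the chord on that degree is Bb, so here it functions as IV, borrowed from the parallel major.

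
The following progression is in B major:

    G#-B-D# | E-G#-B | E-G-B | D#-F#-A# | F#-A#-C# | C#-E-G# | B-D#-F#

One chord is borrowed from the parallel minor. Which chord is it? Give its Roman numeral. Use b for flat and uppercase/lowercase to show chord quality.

iv

In B major the diatonic chords are B, C#m, D#m, E, F#, G#m, A#dim. G#–B–D# = G#m, E–G#–B = E, D#–F#–A# = D#m, F#–A#–C# = F#, C#–E–G# = C#m and B–D#–F# = B all belong to that set. E–G–B doesn't fit — on degree 4 B major would have E (IV). Em is the degree-4 chord of B minor, so it is the borrowed iv.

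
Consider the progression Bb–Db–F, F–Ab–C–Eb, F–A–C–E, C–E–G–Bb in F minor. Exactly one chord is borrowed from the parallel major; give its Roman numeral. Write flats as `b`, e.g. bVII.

Imaj7

In F minor (with V from harmonic minor) the diatonic chords are Fm, Gdim, Ab, Bbm, C, Db, Eb. Bb–Db–F = Bbm, F–Ab–C–Eb = Fm7 and C–E–G–Bb = C7 are all diatonic. But F–A–C–E is foreign: the diatonic i on degree 1 is Fm, whereas Fmaj7 comes from F major. It is labeled Imaj7.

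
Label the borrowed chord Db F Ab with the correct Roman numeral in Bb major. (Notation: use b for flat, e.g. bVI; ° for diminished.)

In Bb major scale degree 3 is D; Db is its lowered form, from Bb minor. The diatonic chord on degree 3 would be Dm (iii), but Db–F–Ab is the major chord from Bb minor. As a borrowed chord it is labeled bIII.

bIII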